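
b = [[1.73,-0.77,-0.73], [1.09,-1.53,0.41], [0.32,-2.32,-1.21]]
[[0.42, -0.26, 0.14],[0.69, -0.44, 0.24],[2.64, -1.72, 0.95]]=b@[[-0.40, 0.27, -0.15],  [-0.89, 0.58, -0.32],  [-0.58, 0.38, -0.21]]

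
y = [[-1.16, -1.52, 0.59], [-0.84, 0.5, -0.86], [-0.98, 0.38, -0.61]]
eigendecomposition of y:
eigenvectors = [[(0.74+0j), (0.37+0.19j), (0.37-0.19j)], [0.47+0.00j, (-0.54-0.28j), (-0.54+0.28j)], [0.49+0.00j, (-0.67+0j), -0.67-0.00j]]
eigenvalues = [(-1.73+0j), (0.23+0.44j), (0.23-0.44j)]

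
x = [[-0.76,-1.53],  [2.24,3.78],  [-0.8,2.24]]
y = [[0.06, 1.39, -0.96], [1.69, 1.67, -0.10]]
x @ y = [[-2.63, -3.61, 0.88], [6.52, 9.43, -2.53], [3.74, 2.63, 0.54]]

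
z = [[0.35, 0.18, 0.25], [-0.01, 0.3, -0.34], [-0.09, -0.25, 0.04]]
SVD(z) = [[0.2, -0.92, -0.33], [-0.91, -0.05, -0.42], [0.37, 0.38, -0.85]] @ diag([0.4994509435162075, 0.4931878663814785, 0.05113202005451235]) @ [[0.09, -0.66, 0.75], [-0.72, -0.56, -0.4], [-0.68, 0.50, 0.53]]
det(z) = -0.01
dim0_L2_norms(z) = [0.36, 0.43, 0.42]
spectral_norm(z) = 0.50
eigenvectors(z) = [[0.57, -0.95, -0.19], [-0.53, 0.3, -0.85], [-0.63, 0.04, 0.50]]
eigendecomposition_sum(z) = [[0.01,  0.04,  0.07],[-0.01,  -0.03,  -0.06],[-0.02,  -0.04,  -0.07]] + [[0.31, 0.07, 0.23], [-0.10, -0.02, -0.07], [-0.01, -0.0, -0.01]] + [[0.02, 0.08, -0.05],  [0.10, 0.35, -0.21],  [-0.06, -0.21, 0.12]]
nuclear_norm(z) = 1.04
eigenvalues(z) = [-0.09, 0.28, 0.5]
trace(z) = 0.69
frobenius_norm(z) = 0.70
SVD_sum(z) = [[0.01, -0.07, 0.08], [-0.04, 0.30, -0.34], [0.02, -0.12, 0.14]] + [[0.33, 0.26, 0.18], [0.02, 0.01, 0.01], [-0.14, -0.11, -0.08]] + [[0.01, -0.01, -0.01], [0.01, -0.01, -0.01], [0.03, -0.02, -0.02]]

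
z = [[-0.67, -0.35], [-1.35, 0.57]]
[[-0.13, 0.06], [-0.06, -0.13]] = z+[[0.54, 0.41], [1.29, -0.70]]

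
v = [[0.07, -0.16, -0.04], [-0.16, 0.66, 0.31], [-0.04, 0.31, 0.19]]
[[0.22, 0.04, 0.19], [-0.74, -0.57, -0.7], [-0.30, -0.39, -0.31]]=v@[[0.37, -1.72, 1.46],[-1.39, -0.63, -0.31],[0.76, -1.40, -0.84]]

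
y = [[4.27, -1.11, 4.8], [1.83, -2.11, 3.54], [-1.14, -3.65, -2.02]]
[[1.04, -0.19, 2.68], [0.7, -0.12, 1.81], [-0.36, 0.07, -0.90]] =y@[[0.06, -0.01, 0.16], [-0.01, 0.00, -0.03], [0.16, -0.03, 0.41]]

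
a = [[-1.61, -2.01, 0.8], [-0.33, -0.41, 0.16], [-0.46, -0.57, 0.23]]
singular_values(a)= [2.86, 0.0, 0.0]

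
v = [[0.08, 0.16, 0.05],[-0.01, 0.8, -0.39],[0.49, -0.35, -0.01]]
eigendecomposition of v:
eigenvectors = [[0.27, 0.64, 0.17],[-0.32, 0.45, 0.95],[-0.91, 0.63, -0.27]]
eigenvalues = [-0.28, 0.24, 0.91]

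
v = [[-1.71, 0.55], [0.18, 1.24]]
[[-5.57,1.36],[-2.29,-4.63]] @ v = [[9.77, -1.38], [3.08, -7.0]]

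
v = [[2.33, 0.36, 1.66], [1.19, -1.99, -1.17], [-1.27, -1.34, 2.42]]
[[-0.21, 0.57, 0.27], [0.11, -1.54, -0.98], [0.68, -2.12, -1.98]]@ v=[[-0.15, -1.57, -0.36],[-0.33, 4.42, -0.39],[1.58, 7.12, -1.18]]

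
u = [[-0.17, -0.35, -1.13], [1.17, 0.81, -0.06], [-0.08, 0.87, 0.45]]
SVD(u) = [[-0.52, -0.66, 0.54], [0.71, -0.69, -0.15], [0.47, 0.31, 0.83]] @ diag([1.6496741461553261, 1.1703558343830667, 0.5757972146791018]) @ [[0.53, 0.71, 0.46], [-0.61, -0.05, 0.79], [-0.58, 0.7, -0.41]]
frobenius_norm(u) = 2.10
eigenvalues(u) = [(-0.66+0j), (0.88+0.96j), (0.88-0.96j)]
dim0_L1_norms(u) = [1.42, 2.03, 1.64]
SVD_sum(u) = [[-0.46, -0.61, -0.39],[0.63, 0.83, 0.54],[0.42, 0.55, 0.36]] + [[0.47,0.04,-0.61], [0.49,0.04,-0.63], [-0.22,-0.02,0.28]] + [[-0.18, 0.22, -0.13], [0.05, -0.06, 0.04], [-0.28, 0.33, -0.19]]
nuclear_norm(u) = 3.40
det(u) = -1.11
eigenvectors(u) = [[0.70+0.00j, 0.05+0.51j, (0.05-0.51j)], [(-0.54+0j), 0.66+0.00j, 0.66-0.00j], [0.47+0.00j, 0.19-0.51j, 0.19+0.51j]]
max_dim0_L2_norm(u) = 1.24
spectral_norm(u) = 1.65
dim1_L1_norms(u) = [1.65, 2.04, 1.4]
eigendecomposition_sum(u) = [[(-0.34+0j), (0.12-0j), -0.34-0.00j], [0.26-0.00j, -0.09+0.00j, 0.26+0.00j], [-0.23+0.00j, (0.08-0j), (-0.23-0j)]] + [[0.09+0.35j, (-0.23+0.37j), -0.40-0.09j], [(0.45-0.07j), (0.45+0.34j), (-0.16+0.49j)], [0.07-0.37j, 0.39-0.25j, 0.34+0.26j]] + [[0.09-0.35j, (-0.23-0.37j), -0.40+0.09j], [(0.45+0.07j), (0.45-0.34j), (-0.16-0.49j)], [0.07+0.37j, 0.39+0.25j, (0.34-0.26j)]]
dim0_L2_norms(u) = [1.18, 1.24, 1.22]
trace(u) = 1.09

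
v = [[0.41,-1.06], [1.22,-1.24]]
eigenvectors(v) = [[(0.49+0.47j), (0.49-0.47j)], [(0.73+0j), 0.73-0.00j]]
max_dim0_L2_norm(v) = 1.63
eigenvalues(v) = [(-0.41+0.78j), (-0.41-0.78j)]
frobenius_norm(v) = 2.08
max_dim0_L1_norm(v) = 2.3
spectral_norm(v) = 2.04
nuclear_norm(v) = 2.43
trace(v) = -0.83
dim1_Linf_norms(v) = [1.06, 1.24]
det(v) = 0.78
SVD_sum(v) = [[0.67,-0.86], [1.06,-1.37]] + [[-0.26, -0.20], [0.16, 0.13]]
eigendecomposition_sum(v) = [[0.20+0.61j, (-0.53-0.28j)], [(0.61+0.32j), -0.62+0.17j]] + [[(0.21-0.61j), -0.53+0.28j], [(0.61-0.32j), (-0.62-0.17j)]]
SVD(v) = [[-0.53,  -0.85], [-0.85,  0.53]] @ diag([2.04205766148447, 0.3843182368462071]) @ [[-0.61, 0.79],[0.79, 0.61]]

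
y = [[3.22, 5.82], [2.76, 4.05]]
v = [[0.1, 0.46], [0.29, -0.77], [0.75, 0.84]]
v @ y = [[1.59,2.45], [-1.19,-1.43], [4.73,7.77]]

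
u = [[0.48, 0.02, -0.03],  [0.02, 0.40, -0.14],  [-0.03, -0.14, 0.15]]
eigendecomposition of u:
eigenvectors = [[0.8, 0.60, 0.05], [0.53, -0.75, 0.4], [-0.28, 0.30, 0.91]]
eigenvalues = [0.5, 0.44, 0.09]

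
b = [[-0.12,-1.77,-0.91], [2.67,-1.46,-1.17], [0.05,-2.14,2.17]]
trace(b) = 0.59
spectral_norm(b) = 3.55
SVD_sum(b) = [[0.87, -1.11, -0.19],[1.79, -2.28, -0.38],[0.87, -1.10, -0.19]] + [[-0.03, -0.03, 0.07], [0.51, 0.58, -1.09], [-1.03, -1.17, 2.18]] + [[-0.96, -0.62, -0.79], [0.37, 0.24, 0.30], [0.21, 0.14, 0.17]]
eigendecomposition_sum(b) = [[-0.10+1.26j, -0.93-0.56j, (-0.32-0.05j)], [(1.21+0.54j), (-0.88+0.72j), -0.17+0.30j], [(0.41+0.59j), -0.61+0.09j, -0.16+0.09j]] + [[(-0.1-1.26j), (-0.93+0.56j), (-0.32+0.05j)], [1.21-0.54j, (-0.88-0.72j), (-0.17-0.3j)], [0.41-0.59j, -0.61-0.09j, -0.16-0.09j]] + [[(0.08+0j), (0.1-0j), (-0.26-0j)], [(0.26+0j), 0.31-0.00j, (-0.83-0j)], [(-0.77-0j), (-0.91+0j), (2.49+0j)]]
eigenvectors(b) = [[(0.22+0.61j), (0.22-0.61j), -0.10+0.00j], [(0.67+0j), 0.67-0.00j, -0.32+0.00j], [(0.31+0.19j), 0.31-0.19j, (0.94+0j)]]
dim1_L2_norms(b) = [1.99, 3.26, 3.05]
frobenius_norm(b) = 4.89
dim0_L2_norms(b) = [2.67, 3.14, 2.63]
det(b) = 16.17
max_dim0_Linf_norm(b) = 2.67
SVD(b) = [[0.4, -0.03, -0.92], [0.82, 0.45, 0.35], [0.4, -0.89, 0.2]] @ diag([3.5495146063653857, 2.9977868598683295, 1.5198749955175834]) @ [[0.61, -0.78, -0.13], [0.38, 0.44, -0.81], [0.69, 0.45, 0.57]]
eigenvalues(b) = [(-1.15+2.07j), (-1.15-2.07j), (2.88+0j)]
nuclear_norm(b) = 8.07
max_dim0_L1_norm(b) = 5.37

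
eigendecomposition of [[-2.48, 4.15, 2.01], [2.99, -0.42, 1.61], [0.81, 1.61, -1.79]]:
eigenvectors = [[-0.64, -0.83, -0.16], [-0.69, 0.55, -0.42], [-0.33, -0.07, 0.89]]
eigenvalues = [3.1, -5.09, -2.7]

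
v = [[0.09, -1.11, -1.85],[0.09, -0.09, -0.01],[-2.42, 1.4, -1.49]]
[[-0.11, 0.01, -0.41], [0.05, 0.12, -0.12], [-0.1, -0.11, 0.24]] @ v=[[0.98, -0.45, 0.81], [0.31, -0.23, 0.09], [-0.6, 0.46, -0.17]]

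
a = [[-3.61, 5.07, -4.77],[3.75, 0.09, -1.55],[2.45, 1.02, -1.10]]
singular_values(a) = [7.89, 4.87, 0.54]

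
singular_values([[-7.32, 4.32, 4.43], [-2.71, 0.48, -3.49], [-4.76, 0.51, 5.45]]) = [11.68, 4.92, 1.87]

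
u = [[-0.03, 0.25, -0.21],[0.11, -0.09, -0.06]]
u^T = [[-0.03, 0.11],[0.25, -0.09],[-0.21, -0.06]]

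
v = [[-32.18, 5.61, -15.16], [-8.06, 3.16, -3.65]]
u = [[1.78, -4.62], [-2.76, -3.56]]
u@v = [[-20.04, -4.61, -10.12], [117.51, -26.73, 54.84]]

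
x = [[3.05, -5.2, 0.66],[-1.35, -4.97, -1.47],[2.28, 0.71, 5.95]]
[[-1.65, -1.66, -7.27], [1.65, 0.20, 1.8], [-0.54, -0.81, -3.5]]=x@[[-0.89, -0.43, -2.16], [-0.17, 0.07, 0.16], [0.27, 0.02, 0.22]]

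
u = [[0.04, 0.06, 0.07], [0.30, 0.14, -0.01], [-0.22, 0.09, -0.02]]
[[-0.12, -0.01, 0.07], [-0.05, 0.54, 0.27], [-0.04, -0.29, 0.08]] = u@[[0.05,1.59,0.24], [-0.54,0.35,1.37], [-1.21,-1.34,-0.28]]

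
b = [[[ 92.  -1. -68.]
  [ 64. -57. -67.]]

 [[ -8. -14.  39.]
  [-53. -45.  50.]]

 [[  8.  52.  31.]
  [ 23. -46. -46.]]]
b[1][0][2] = 39.0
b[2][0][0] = 8.0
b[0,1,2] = -67.0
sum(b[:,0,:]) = 131.0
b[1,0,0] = -8.0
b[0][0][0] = 92.0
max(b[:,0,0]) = 92.0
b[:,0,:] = [[92.0, -1.0, -68.0], [-8.0, -14.0, 39.0], [8.0, 52.0, 31.0]]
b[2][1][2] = -46.0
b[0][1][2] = -67.0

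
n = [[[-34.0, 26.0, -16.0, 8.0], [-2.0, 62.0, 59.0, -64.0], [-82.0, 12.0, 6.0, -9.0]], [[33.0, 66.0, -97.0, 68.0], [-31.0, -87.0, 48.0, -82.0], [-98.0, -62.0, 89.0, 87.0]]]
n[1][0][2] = -97.0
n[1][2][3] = 87.0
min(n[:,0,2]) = -97.0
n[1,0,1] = 66.0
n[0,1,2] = 59.0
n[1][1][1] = -87.0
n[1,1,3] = -82.0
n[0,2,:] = [-82.0, 12.0, 6.0, -9.0]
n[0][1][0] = -2.0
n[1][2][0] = -98.0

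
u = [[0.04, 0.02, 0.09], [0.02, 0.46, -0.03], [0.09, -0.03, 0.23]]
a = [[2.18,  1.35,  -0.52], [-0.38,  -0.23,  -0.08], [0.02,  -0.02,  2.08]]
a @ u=[[0.07, 0.68, 0.04], [-0.03, -0.11, -0.05], [0.19, -0.07, 0.48]]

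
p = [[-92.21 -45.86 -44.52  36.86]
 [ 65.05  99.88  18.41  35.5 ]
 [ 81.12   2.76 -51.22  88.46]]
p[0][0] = -92.21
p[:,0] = [-92.21, 65.05, 81.12]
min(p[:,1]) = -45.86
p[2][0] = 81.12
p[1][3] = 35.5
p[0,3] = 36.86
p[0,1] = -45.86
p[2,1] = 2.76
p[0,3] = 36.86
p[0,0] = -92.21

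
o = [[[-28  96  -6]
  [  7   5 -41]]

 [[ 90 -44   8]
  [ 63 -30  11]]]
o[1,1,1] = -30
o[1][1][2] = 11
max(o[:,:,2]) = 11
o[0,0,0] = -28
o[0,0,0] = -28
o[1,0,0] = 90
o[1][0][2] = 8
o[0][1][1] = 5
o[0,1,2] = -41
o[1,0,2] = 8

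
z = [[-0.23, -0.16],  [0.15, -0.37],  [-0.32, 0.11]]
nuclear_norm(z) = 0.83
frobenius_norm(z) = 0.59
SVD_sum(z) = [[-0.04, 0.04], [0.26, -0.25], [-0.22, 0.21]] + [[-0.19, -0.20], [-0.11, -0.12], [-0.10, -0.1]]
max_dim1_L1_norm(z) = 0.52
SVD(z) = [[-0.11, -0.79], [0.76, -0.46], [-0.64, -0.41]] @ diag([0.4797121454077698, 0.3496802218431502]) @ [[0.72, -0.7],  [0.7, 0.72]]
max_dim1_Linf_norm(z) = 0.37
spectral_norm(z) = 0.48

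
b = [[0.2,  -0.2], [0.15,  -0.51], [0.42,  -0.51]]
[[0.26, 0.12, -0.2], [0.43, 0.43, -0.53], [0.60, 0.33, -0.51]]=b@ [[0.66, -0.36, 0.08], [-0.64, -0.94, 1.07]]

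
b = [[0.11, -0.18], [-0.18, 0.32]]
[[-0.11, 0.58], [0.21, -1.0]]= b@ [[0.97, 1.67],  [1.20, -2.20]]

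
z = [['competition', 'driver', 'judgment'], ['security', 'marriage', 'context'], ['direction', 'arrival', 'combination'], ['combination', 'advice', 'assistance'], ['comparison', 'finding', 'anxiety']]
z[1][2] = 'context'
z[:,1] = ['driver', 'marriage', 'arrival', 'advice', 'finding']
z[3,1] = 'advice'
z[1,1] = 'marriage'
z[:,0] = ['competition', 'security', 'direction', 'combination', 'comparison']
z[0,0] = 'competition'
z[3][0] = 'combination'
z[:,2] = ['judgment', 'context', 'combination', 'assistance', 'anxiety']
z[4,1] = 'finding'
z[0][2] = 'judgment'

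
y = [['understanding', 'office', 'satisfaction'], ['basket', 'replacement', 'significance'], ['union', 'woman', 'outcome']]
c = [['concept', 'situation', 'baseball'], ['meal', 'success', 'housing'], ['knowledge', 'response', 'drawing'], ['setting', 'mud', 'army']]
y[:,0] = ['understanding', 'basket', 'union']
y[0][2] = 'satisfaction'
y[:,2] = ['satisfaction', 'significance', 'outcome']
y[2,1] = 'woman'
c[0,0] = 'concept'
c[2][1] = 'response'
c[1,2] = 'housing'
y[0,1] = 'office'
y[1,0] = 'basket'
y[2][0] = 'union'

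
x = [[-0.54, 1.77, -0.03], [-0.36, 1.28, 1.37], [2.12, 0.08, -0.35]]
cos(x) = [[1.12, -0.24, -1.19],[-1.36, 0.79, -0.32],[1.40, -1.83, 0.89]]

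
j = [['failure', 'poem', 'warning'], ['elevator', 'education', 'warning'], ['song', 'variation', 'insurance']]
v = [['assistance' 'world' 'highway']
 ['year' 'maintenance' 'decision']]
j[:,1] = ['poem', 'education', 'variation']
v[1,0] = 'year'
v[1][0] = 'year'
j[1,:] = ['elevator', 'education', 'warning']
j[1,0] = 'elevator'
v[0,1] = 'world'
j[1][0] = 'elevator'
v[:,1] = ['world', 'maintenance']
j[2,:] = ['song', 'variation', 'insurance']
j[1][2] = 'warning'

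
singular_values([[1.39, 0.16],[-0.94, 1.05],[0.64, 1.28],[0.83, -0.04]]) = [1.98, 1.66]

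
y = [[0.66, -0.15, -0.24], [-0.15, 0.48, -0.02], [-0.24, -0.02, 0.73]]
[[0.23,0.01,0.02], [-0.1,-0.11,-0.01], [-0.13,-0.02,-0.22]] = y @ [[0.29, -0.06, -0.1], [-0.13, -0.24, -0.07], [-0.09, -0.05, -0.33]]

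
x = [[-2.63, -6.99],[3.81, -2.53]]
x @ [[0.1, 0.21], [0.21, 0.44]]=[[-1.73, -3.63],[-0.15, -0.31]]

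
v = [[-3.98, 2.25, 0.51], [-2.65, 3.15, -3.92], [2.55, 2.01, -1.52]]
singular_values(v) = [6.58, 4.47, 1.72]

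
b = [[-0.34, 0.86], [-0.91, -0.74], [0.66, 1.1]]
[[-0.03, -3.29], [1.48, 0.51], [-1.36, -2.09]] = b @ [[-1.21, 1.93], [-0.51, -3.06]]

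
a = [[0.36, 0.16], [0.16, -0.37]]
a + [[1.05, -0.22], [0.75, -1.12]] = [[1.41, -0.06], [0.91, -1.49]]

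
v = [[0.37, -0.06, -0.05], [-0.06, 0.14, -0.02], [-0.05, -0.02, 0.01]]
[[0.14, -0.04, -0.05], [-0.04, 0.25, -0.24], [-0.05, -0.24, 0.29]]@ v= [[0.06,-0.01,-0.01], [-0.02,0.04,-0.01], [-0.02,-0.04,0.01]]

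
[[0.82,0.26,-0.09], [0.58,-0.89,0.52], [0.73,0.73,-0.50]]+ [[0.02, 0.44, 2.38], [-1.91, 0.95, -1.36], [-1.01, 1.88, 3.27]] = [[0.84, 0.70, 2.29], [-1.33, 0.06, -0.84], [-0.28, 2.61, 2.77]]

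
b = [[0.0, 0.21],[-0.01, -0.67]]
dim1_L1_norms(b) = [0.21, 0.68]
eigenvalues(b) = [-0.0, -0.67]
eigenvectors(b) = [[1.00, -0.30], [-0.01, 0.95]]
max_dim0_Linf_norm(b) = 0.67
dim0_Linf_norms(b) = [0.01, 0.67]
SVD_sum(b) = [[0.0, 0.21],[-0.01, -0.67]] + [[-0.0,0.0],[-0.00,0.00]]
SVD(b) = [[0.3, -0.95],[-0.95, -0.3]] @ diag([0.7022044263735464, 0.0029905821170128576]) @ [[0.01, 1.00], [1.00, -0.01]]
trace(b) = -0.67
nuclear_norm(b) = 0.71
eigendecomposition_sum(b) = [[-0.00, -0.00], [0.0, 0.0]] + [[0.00, 0.21],[-0.01, -0.67]]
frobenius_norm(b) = 0.70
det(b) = 0.00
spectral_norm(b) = 0.70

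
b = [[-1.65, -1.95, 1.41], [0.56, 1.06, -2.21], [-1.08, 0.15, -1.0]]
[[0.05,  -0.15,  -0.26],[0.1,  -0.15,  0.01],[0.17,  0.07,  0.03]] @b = [[0.11, -0.3, 0.66], [-0.26, -0.35, 0.46], [-0.27, -0.25, 0.05]]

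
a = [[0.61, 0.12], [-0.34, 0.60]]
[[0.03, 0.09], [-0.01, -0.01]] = a @ [[0.05, 0.13], [0.02, 0.05]]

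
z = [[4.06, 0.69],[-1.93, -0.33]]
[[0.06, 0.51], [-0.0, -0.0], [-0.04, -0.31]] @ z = [[-0.74, -0.13], [0.0, 0.0], [0.44, 0.07]]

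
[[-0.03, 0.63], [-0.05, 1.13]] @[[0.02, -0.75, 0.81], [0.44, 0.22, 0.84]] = [[0.28, 0.16, 0.50], [0.5, 0.29, 0.91]]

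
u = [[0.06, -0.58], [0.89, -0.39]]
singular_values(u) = [1.03, 0.48]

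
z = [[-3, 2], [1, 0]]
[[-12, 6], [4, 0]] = z @ [[4, 0], [0, 3]]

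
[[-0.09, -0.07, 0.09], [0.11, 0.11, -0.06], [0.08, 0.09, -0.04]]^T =[[-0.09, 0.11, 0.08], [-0.07, 0.11, 0.09], [0.09, -0.06, -0.04]]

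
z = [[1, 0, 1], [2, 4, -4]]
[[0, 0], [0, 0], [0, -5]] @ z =[[0, 0, 0], [0, 0, 0], [-10, -20, 20]]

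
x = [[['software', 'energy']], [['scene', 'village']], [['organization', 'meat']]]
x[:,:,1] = [['energy'], ['village'], ['meat']]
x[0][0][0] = 'software'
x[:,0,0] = ['software', 'scene', 'organization']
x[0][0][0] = 'software'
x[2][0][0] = 'organization'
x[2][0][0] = 'organization'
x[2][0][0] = 'organization'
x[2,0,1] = 'meat'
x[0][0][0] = 'software'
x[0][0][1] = 'energy'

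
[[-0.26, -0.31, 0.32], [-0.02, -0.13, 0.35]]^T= [[-0.26, -0.02], [-0.31, -0.13], [0.32, 0.35]]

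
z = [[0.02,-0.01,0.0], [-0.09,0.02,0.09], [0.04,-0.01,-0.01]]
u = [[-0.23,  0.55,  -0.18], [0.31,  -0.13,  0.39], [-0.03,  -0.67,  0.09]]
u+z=[[-0.21, 0.54, -0.18], [0.22, -0.11, 0.48], [0.01, -0.68, 0.08]]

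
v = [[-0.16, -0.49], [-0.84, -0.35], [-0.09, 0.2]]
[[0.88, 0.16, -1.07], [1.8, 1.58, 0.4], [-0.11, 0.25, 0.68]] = v @ [[-1.61,  -2.02,  -1.6], [-1.27,  0.34,  2.7]]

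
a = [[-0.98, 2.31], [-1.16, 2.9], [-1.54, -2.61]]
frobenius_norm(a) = 5.02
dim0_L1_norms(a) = [3.68, 7.82]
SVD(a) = [[-0.53, 0.35], [-0.66, 0.41], [0.54, 0.84]] @ diag([4.551863627352584, 2.125167644677608]) @ [[0.10, -1.0], [-1.0, -0.1]]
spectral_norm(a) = 4.55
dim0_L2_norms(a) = [2.16, 4.53]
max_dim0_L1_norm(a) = 7.82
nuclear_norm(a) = 6.68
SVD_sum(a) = [[-0.24, 2.38], [-0.30, 2.99], [0.24, -2.43]] + [[-0.74, -0.07],[-0.86, -0.09],[-1.78, -0.18]]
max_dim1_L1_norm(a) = 4.15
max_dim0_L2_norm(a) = 4.53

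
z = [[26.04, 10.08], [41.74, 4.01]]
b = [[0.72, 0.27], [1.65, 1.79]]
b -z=[[-25.32, -9.81], [-40.09, -2.22]]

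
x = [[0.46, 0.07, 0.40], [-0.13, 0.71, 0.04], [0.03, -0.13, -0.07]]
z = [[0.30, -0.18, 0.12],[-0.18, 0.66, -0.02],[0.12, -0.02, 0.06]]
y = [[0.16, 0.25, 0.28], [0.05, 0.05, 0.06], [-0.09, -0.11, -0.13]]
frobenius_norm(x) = 0.96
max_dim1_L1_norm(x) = 0.93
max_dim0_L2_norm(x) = 0.73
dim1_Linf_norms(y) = [0.28, 0.06, 0.13]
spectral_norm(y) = 0.46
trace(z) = 1.02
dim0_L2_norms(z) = [0.37, 0.68, 0.14]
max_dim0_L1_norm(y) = 0.47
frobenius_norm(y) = 0.46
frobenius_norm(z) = 0.79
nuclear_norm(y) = 0.48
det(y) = 0.00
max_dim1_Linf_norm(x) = 0.71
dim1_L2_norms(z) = [0.37, 0.68, 0.14]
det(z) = 0.00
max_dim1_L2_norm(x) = 0.72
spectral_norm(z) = 0.74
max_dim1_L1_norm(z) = 0.86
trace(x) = 1.10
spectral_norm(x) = 0.74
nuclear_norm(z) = 1.02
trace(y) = 0.08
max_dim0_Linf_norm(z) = 0.66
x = z + y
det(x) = -0.02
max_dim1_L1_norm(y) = 0.69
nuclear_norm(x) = 1.40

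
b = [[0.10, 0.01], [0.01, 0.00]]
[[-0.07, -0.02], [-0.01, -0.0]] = b @ [[-0.75, -0.27], [0.02, 0.88]]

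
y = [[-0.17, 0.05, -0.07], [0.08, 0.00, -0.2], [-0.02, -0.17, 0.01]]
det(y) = 0.01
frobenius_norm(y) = 0.33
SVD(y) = [[-0.16, -0.87, -0.47], [-0.96, 0.26, -0.14], [0.24, 0.43, -0.87]] @ diag([0.21768102676526688, 0.19757247513954704, 0.16025007848251518]) @ [[-0.25, -0.23, 0.94], [0.81, -0.59, 0.07], [0.54, 0.78, 0.33]]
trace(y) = -0.16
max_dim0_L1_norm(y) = 0.28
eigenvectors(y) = [[0.22+0.00j, 0.10-0.42j, (0.1+0.42j)], [(0.72+0j), -0.68+0.00j, (-0.68-0j)], [-0.65+0.00j, (-0.58-0.1j), (-0.58+0.1j)]]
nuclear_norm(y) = 0.58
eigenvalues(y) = [(0.2+0j), (-0.18+0.02j), (-0.18-0.02j)]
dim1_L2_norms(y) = [0.19, 0.22, 0.17]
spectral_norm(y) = 0.22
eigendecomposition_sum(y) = [[(0.01+0j), 0.03+0.00j, -0.03+0.00j], [(0.03+0j), 0.10+0.00j, -0.11+0.00j], [-0.02-0.00j, (-0.09+0j), 0.10+0.00j]] + [[-0.09-0.00j, (0.01-0.03j), -0.02-0.03j], [(0.03+0.14j), -0.05-0.01j, (-0.05+0.04j)], [0.12j, -0.04-0.01j, (-0.04+0.03j)]] + [[(-0.09+0j), (0.01+0.03j), -0.02+0.03j], [0.03-0.14j, (-0.05+0.01j), (-0.05-0.04j)], [0.00-0.12j, -0.04+0.01j, (-0.04-0.03j)]]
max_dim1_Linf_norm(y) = 0.2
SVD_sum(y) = [[0.01, 0.01, -0.03], [0.05, 0.05, -0.2], [-0.01, -0.01, 0.05]] + [[-0.14, 0.10, -0.01], [0.04, -0.03, 0.0], [0.07, -0.05, 0.01]] + [[-0.04, -0.06, -0.02], [-0.01, -0.02, -0.01], [-0.07, -0.11, -0.05]]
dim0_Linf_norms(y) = [0.17, 0.17, 0.2]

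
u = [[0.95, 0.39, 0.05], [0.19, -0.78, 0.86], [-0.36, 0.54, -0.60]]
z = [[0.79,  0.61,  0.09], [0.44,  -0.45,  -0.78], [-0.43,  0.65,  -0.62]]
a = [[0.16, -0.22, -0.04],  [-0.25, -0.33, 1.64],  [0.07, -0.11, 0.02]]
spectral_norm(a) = 1.69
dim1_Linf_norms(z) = [0.79, 0.78, 0.65]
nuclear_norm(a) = 2.00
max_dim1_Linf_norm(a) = 1.64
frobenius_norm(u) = 1.80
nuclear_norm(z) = 3.00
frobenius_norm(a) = 1.72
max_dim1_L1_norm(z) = 1.7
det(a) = -0.00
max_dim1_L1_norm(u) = 1.83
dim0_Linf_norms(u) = [0.95, 0.78, 0.86]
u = z + a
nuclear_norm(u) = 2.56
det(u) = -0.08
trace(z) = -0.28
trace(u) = -0.43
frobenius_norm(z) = 1.73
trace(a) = -0.15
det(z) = 1.00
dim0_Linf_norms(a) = [0.25, 0.33, 1.64]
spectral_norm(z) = 1.00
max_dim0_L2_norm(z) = 1.0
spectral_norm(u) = 1.46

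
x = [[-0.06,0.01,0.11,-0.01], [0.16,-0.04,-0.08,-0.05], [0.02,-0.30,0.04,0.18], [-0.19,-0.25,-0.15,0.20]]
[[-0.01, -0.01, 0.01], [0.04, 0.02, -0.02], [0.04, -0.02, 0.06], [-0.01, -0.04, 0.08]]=x @ [[0.19, 0.11, -0.13], [-0.14, 0.04, -0.17], [0.01, 0.0, 0.01], [-0.02, -0.03, 0.06]]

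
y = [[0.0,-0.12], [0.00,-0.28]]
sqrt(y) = [[0j, 0.00+0.23j],  [0j, 0.53j]]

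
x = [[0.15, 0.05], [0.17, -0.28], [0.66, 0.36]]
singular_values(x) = [0.77, 0.33]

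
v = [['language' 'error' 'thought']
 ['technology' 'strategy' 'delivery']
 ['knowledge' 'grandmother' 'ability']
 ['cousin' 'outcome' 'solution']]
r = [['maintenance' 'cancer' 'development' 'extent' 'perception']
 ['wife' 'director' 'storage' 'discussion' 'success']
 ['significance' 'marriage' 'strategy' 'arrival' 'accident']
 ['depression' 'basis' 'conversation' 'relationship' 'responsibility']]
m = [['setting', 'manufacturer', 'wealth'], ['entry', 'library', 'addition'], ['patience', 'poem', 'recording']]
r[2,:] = ['significance', 'marriage', 'strategy', 'arrival', 'accident']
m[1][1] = 'library'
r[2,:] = ['significance', 'marriage', 'strategy', 'arrival', 'accident']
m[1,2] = 'addition'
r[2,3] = 'arrival'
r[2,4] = 'accident'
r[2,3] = 'arrival'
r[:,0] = ['maintenance', 'wife', 'significance', 'depression']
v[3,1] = 'outcome'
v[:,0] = ['language', 'technology', 'knowledge', 'cousin']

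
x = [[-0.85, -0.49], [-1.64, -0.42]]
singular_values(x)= [1.94, 0.23]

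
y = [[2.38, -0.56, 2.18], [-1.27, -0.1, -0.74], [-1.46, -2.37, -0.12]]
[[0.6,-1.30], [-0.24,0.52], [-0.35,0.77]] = y@[[0.0, -0.00], [0.13, -0.29], [0.31, -0.67]]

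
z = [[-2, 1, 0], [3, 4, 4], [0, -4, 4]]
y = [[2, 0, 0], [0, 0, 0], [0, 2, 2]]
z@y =[[-4, 0, 0], [6, 8, 8], [0, 8, 8]]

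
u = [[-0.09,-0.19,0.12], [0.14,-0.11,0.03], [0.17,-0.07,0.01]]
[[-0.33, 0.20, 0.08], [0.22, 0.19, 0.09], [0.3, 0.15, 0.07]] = u @ [[1.79, 0.22, 0.24], [-0.20, -1.70, -0.44], [-1.74, -0.87, 0.16]]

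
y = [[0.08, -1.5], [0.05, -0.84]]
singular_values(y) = [1.72, 0.0]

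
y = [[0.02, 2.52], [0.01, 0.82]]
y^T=[[0.02, 0.01],[2.52, 0.82]]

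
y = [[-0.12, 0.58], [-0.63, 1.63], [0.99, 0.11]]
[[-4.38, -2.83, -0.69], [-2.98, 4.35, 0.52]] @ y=[[1.63,-7.23],[-1.87,5.42]]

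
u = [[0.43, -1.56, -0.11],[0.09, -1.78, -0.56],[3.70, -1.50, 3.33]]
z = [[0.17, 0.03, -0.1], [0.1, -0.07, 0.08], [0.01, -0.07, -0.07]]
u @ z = [[-0.08, 0.13, -0.16], [-0.17, 0.17, -0.11], [0.51, -0.02, -0.72]]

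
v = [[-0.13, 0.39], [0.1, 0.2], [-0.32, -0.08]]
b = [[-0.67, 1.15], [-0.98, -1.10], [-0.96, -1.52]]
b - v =[[-0.54, 0.76],[-1.08, -1.30],[-0.64, -1.44]]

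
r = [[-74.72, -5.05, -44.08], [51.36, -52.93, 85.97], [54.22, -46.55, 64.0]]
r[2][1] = -46.55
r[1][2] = 85.97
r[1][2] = 85.97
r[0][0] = -74.72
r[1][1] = -52.93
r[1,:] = [51.36, -52.93, 85.97]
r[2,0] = 54.22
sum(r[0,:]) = -123.85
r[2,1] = -46.55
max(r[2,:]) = 64.0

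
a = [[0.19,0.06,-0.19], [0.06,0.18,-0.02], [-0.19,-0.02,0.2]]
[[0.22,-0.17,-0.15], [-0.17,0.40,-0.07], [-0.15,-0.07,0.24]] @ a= [[0.06, -0.01, -0.07], [0.00, 0.06, 0.01], [-0.08, -0.03, 0.08]]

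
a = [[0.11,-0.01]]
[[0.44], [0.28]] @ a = [[0.05, -0.0], [0.03, -0.0]]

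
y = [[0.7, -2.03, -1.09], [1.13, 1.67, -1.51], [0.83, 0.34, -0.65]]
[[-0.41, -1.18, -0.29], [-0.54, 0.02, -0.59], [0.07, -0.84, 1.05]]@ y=[[-1.86, -1.24, 2.42], [-0.85, 0.93, 0.94], [-0.03, -1.19, 0.51]]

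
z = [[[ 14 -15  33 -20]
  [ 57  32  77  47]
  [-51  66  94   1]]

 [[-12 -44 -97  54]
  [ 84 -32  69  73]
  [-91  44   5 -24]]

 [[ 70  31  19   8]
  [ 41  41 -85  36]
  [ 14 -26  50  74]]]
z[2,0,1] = 31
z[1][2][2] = 5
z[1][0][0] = -12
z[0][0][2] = 33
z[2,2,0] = 14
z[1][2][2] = 5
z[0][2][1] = 66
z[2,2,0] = 14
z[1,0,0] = -12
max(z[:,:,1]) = 66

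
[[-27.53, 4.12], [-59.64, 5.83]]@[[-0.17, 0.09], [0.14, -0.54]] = [[5.26, -4.7], [10.96, -8.52]]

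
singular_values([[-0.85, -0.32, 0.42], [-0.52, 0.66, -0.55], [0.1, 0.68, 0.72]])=[1.0, 1.0, 1.0]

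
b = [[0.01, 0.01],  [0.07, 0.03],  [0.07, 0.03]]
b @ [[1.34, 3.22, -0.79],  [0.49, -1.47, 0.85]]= [[0.02, 0.02, 0.0],[0.11, 0.18, -0.03],[0.11, 0.18, -0.03]]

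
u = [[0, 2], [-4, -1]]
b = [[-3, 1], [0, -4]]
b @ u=[[-4, -7], [16, 4]]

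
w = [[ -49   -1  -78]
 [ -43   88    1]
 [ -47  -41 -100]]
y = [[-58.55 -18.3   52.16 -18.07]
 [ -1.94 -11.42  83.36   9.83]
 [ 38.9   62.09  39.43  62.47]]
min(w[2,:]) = -100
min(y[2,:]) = 38.9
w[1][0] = -43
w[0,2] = -78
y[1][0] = -1.94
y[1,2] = 83.36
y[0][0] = -58.55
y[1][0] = -1.94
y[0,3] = -18.07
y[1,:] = [-1.94, -11.42, 83.36, 9.83]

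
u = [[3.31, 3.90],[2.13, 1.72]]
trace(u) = 5.03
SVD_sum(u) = [[3.47, 3.76], [1.84, 1.99]] + [[-0.16, 0.14], [0.29, -0.27]]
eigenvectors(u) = [[0.87, -0.72], [0.49, 0.7]]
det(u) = -2.61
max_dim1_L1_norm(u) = 7.21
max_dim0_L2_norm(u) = 4.26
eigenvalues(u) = [5.5, -0.47]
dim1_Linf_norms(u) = [3.9, 2.13]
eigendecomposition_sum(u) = [[3.48,  3.59], [1.96,  2.02]] + [[-0.17, 0.31], [0.17, -0.3]]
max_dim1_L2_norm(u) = 5.12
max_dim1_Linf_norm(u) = 3.9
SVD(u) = [[-0.88, -0.47], [-0.47, 0.88]] @ diag([5.784219938307174, 0.4518846150177618]) @ [[-0.68, -0.74], [0.74, -0.68]]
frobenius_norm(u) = 5.80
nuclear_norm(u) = 6.24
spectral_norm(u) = 5.78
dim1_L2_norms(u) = [5.12, 2.74]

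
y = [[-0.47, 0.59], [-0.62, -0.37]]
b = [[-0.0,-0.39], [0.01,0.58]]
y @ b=[[0.01, 0.53],[-0.0, 0.03]]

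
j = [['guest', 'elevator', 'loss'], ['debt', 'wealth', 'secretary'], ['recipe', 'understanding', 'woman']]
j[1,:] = ['debt', 'wealth', 'secretary']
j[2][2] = 'woman'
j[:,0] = ['guest', 'debt', 'recipe']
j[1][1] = 'wealth'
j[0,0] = 'guest'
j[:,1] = ['elevator', 'wealth', 'understanding']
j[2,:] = ['recipe', 'understanding', 'woman']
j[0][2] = 'loss'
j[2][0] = 'recipe'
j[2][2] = 'woman'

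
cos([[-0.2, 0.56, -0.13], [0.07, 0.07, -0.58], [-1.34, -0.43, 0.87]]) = [[0.89,  0.03,  0.18], [-0.35,  0.88,  0.23], [0.38,  0.51,  0.5]]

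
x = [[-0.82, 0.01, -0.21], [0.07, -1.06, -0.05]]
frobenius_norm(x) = 1.36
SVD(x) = [[-0.13, 0.99],[0.99, 0.13]] @ diag([1.0671599878676292, 0.8418845290741255]) @ [[0.17, -0.99, -0.02], [-0.95, -0.16, -0.26]]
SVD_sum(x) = [[-0.02,  0.14,  0.00], [0.18,  -1.04,  -0.02]] + [[-0.8,-0.13,-0.21], [-0.11,-0.02,-0.03]]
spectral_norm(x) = 1.07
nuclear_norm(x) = 1.91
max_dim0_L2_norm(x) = 1.06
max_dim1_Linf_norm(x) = 1.06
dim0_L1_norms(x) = [0.89, 1.07, 0.26]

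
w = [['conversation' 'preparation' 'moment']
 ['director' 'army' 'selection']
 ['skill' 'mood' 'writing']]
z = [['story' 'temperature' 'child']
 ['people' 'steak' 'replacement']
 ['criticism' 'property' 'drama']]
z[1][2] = 'replacement'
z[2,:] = ['criticism', 'property', 'drama']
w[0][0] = 'conversation'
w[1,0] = 'director'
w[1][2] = 'selection'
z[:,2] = ['child', 'replacement', 'drama']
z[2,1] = 'property'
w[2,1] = 'mood'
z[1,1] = 'steak'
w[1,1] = 'army'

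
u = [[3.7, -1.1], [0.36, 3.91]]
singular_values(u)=[4.26, 3.49]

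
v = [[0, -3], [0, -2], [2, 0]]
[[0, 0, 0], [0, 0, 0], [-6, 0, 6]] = v @ [[-3, 0, 3], [0, 0, 0]]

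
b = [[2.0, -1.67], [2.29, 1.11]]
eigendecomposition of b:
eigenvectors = [[0.15+0.63j, (0.15-0.63j)],[0.76+0.00j, (0.76-0j)]]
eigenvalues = [(1.56+1.9j), (1.56-1.9j)]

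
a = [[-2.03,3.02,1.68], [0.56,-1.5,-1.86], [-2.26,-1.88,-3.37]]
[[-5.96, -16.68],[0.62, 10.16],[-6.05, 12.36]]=a @ [[1.78, 0.91], [-1.61, -3.67], [1.50, -2.23]]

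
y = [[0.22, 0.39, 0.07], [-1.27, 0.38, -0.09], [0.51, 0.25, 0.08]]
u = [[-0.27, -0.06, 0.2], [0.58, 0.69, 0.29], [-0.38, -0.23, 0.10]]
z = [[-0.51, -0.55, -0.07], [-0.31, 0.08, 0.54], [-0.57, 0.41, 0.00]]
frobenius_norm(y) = 1.52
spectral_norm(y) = 1.41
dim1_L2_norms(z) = [0.75, 0.63, 0.7]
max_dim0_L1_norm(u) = 1.23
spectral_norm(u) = 1.04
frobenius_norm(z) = 1.21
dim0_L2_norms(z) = [0.83, 0.69, 0.54]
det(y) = -0.00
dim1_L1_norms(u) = [0.53, 1.56, 0.71]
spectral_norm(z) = 0.85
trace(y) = 0.68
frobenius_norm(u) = 1.10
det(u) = -0.00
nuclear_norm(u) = 1.42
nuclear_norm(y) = 1.98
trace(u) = 0.52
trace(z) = -0.43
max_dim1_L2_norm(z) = 0.75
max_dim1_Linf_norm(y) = 1.27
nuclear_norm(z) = 2.04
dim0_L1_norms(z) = [1.39, 1.04, 0.61]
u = y @ z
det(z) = 0.29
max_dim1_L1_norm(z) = 1.13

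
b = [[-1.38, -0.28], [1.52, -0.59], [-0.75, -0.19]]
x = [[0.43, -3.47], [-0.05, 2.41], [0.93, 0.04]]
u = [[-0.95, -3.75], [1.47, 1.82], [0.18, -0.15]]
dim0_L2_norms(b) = [2.19, 0.68]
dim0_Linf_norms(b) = [1.52, 0.59]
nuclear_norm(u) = 5.32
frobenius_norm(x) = 4.35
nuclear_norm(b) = 2.85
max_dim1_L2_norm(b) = 1.63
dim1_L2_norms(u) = [3.87, 2.34, 0.23]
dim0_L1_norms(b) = [3.65, 1.06]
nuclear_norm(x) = 5.19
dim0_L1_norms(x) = [1.41, 5.92]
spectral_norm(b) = 2.19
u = b + x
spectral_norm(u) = 4.44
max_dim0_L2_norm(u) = 4.17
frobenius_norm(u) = 4.53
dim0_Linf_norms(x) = [0.93, 3.47]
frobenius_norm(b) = 2.29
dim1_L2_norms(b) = [1.41, 1.63, 0.77]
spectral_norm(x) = 4.24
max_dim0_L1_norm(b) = 3.65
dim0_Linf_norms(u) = [1.47, 3.75]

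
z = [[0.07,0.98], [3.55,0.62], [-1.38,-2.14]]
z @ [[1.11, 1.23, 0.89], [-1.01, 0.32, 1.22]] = [[-0.91, 0.4, 1.26],[3.31, 4.56, 3.92],[0.63, -2.38, -3.84]]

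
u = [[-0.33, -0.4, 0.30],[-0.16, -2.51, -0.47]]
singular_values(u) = [2.58, 0.48]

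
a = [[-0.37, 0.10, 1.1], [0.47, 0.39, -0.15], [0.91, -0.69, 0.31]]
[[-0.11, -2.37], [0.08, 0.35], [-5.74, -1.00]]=a @ [[-3.18, -0.16], [3.46, 0.23], [-1.48, -2.23]]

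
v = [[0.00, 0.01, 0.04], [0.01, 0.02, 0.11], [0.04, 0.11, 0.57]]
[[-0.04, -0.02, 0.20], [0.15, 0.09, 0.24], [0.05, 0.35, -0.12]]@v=[[0.01, 0.02, 0.11], [0.01, 0.03, 0.15], [-0.00, -0.01, -0.03]]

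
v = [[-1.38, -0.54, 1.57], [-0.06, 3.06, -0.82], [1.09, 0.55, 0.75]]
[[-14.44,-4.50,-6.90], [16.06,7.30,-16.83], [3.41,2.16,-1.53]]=v@ [[3.96, 1.45, 3.90], [4.18, 2.19, -6.26], [-4.28, -0.84, -3.12]]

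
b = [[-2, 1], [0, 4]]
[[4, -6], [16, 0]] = b @ [[0, 3], [4, 0]]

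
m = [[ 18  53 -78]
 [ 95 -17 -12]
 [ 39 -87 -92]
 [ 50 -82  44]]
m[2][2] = -92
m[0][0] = 18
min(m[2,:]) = -92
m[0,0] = 18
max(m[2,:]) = 39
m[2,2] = -92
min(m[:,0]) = 18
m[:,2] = [-78, -12, -92, 44]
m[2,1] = -87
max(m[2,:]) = 39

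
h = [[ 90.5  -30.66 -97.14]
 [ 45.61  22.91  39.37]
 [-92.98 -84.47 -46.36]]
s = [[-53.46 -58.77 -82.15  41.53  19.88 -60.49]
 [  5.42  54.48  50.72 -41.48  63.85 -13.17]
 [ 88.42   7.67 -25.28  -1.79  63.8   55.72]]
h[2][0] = -92.98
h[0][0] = 90.5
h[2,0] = -92.98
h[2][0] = -92.98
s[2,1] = 7.67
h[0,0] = 90.5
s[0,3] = 41.53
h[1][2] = 39.37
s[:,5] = [-60.49, -13.17, 55.72]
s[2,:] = [88.42, 7.67, -25.28, -1.79, 63.8, 55.72]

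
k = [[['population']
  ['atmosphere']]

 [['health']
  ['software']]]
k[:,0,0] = ['population', 'health']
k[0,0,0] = 'population'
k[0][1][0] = 'atmosphere'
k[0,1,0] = 'atmosphere'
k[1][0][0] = 'health'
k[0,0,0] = 'population'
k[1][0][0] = 'health'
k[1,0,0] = 'health'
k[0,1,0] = 'atmosphere'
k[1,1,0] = 'software'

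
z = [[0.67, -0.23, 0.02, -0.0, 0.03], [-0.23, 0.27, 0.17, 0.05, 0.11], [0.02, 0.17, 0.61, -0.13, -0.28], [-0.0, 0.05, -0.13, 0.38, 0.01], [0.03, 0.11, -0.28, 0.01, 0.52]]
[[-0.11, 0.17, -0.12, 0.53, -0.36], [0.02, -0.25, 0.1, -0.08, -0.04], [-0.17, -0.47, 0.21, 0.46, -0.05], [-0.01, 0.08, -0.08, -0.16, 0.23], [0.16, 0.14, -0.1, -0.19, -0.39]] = z@[[-0.26, 0.05, -0.13, 0.75, -0.39], [-0.23, -0.64, 0.16, -0.06, 0.23], [-0.06, -0.51, 0.23, 0.70, -0.54], [-0.02, 0.11, -0.14, -0.17, 0.41], [0.33, 0.12, -0.09, -0.01, -1.08]]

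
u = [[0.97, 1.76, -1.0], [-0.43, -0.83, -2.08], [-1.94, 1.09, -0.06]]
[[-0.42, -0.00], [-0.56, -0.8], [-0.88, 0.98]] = u @ [[0.31, -0.32], [-0.24, 0.35], [0.3, 0.31]]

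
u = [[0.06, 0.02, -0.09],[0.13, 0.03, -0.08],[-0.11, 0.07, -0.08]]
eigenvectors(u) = [[0.43, -0.41, 0.31], [0.11, -0.90, 0.92], [0.90, -0.11, 0.22]]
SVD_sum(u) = [[0.08,0.01,-0.04], [0.14,0.01,-0.07], [-0.05,-0.0,0.03]] + [[-0.02, 0.03, -0.04], [-0.01, 0.01, -0.01], [-0.06, 0.07, -0.11]] + [[-0.0,-0.01,-0.01], [0.0,0.01,0.01], [0.0,0.00,0.00]]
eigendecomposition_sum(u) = [[-0.04, 0.02, -0.04], [-0.01, 0.01, -0.01], [-0.09, 0.05, -0.09]] + [[0.22, -0.05, -0.10], [0.47, -0.11, -0.21], [0.06, -0.01, -0.03]] + [[-0.11, 0.05, 0.05], [-0.33, 0.13, 0.14], [-0.08, 0.03, 0.03]]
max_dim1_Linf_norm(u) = 0.13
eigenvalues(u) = [-0.12, 0.08, 0.05]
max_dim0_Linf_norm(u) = 0.13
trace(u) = 0.01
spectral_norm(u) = 0.19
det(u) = -0.00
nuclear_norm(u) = 0.36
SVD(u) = [[-0.51,-0.34,0.79],[-0.81,-0.13,-0.57],[0.29,-0.93,-0.21]] @ diag([0.18974927825899407, 0.1528016288159918, 0.018624543789599646]) @ [[-0.89, -0.07, 0.46],  [0.43, -0.50, 0.75],  [-0.17, -0.87, -0.47]]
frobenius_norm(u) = 0.24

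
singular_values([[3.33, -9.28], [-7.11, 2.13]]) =[11.15, 5.28]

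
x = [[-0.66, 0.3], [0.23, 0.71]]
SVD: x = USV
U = [[0.61, 0.79], [0.79, -0.61]]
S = [0.78, 0.69]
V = [[-0.29,  0.96], [-0.96,  -0.29]]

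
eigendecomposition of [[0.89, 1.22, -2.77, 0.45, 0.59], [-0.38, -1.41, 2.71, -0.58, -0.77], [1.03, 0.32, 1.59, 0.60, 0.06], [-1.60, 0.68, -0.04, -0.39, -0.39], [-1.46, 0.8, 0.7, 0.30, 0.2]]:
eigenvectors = [[(-0.05-0.4j), -0.05+0.40j, (-0.34-0.1j), (-0.34+0.1j), (0.12+0j)], [(-0.05+0.51j), (-0.05-0.51j), (0.01+0.15j), 0.01-0.15j, (0.21+0j)], [(-0.14+0j), -0.14-0.00j, (0.22+0.14j), 0.22-0.14j, (0.14+0j)], [0.57+0.00j, 0.57-0.00j, (0.18+0.12j), 0.18-0.12j, -0.74+0.00j], [(0.42-0.24j), (0.42+0.24j), (0.86+0j), (0.86-0j), (0.61+0j)]]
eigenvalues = [(-0.58+1.89j), (-0.58-1.89j), (1.03+0.46j), (1.03-0.46j), (-0.01+0j)]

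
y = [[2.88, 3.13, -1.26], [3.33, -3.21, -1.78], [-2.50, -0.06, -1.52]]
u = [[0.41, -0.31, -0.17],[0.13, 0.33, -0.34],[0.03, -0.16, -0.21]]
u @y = [[0.57, 2.29, 0.29], [2.32, -0.63, -0.23], [0.08, 0.62, 0.57]]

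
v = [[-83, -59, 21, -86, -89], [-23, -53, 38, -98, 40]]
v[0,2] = 21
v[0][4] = -89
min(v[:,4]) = -89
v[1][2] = 38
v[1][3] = -98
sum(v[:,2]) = 59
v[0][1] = -59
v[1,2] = 38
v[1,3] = -98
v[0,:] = [-83, -59, 21, -86, -89]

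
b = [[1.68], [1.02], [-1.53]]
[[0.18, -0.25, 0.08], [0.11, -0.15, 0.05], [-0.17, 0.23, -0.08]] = b @ [[0.11,  -0.15,  0.05]]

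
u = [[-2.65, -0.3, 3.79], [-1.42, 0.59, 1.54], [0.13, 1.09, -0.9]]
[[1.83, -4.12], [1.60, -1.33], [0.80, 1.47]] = u @ [[-1.04,0.88], [0.70,0.91], [-0.19,-0.4]]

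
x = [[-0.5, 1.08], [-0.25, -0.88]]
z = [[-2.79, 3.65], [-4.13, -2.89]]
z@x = [[0.48,-6.23], [2.79,-1.92]]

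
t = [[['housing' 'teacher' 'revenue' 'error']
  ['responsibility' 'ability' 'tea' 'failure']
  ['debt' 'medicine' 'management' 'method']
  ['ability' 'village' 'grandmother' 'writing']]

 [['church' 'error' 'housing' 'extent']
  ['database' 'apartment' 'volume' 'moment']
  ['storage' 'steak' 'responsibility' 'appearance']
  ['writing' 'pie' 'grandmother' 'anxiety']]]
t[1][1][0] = 'database'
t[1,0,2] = 'housing'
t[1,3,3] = 'anxiety'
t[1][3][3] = 'anxiety'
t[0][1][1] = 'ability'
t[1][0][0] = 'church'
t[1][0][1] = 'error'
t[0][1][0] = 'responsibility'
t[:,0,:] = [['housing', 'teacher', 'revenue', 'error'], ['church', 'error', 'housing', 'extent']]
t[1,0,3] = 'extent'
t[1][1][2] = 'volume'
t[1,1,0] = 'database'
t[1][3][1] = 'pie'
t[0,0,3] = 'error'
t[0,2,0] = 'debt'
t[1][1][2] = 'volume'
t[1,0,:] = ['church', 'error', 'housing', 'extent']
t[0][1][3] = 'failure'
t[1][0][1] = 'error'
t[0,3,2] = 'grandmother'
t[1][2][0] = 'storage'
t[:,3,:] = [['ability', 'village', 'grandmother', 'writing'], ['writing', 'pie', 'grandmother', 'anxiety']]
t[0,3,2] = 'grandmother'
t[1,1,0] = 'database'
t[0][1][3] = 'failure'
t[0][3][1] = 'village'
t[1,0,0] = 'church'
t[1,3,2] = 'grandmother'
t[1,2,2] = 'responsibility'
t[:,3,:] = [['ability', 'village', 'grandmother', 'writing'], ['writing', 'pie', 'grandmother', 'anxiety']]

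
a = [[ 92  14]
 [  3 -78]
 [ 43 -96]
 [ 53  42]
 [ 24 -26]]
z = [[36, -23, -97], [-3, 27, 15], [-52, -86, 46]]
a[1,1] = -78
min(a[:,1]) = -96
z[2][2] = 46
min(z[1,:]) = -3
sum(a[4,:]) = -2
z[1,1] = 27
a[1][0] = 3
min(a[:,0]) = 3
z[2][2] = 46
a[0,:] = [92, 14]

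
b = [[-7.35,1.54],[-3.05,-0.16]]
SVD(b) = [[-0.93, -0.37], [-0.37, 0.93]] @ diag([8.074225895939117, 0.7273762309466458]) @ [[0.99, -0.17], [-0.17, -0.99]]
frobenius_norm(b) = 8.11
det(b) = 5.87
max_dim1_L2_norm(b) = 7.51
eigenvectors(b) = [[-0.90, -0.23],[-0.43, -0.97]]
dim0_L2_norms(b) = [7.96, 1.55]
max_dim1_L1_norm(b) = 8.89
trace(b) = -7.51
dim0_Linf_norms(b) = [7.35, 1.54]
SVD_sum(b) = [[-7.40, 1.28], [-2.94, 0.51]] + [[0.05, 0.26], [-0.11, -0.67]]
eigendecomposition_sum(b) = [[-7.46,1.78], [-3.52,0.84]] + [[0.11, -0.24], [0.47, -1.00]]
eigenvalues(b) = [-6.62, -0.89]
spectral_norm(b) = 8.07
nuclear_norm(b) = 8.80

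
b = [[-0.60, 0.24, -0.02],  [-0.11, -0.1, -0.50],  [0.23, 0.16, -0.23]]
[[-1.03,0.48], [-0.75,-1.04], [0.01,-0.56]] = b @ [[1.54, -0.66], [-0.35, 0.52], [1.24, 2.12]]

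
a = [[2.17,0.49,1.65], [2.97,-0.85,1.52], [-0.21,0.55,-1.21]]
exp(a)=[[12.36, 2.54, 6.07], [10.43, 2.48, 5.28], [0.70, 0.31, 0.68]]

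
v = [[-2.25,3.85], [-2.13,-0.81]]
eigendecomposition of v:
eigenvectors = [[0.80+0.00j, (0.8-0j)], [(0.15+0.58j), (0.15-0.58j)]]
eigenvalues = [(-1.53+2.77j), (-1.53-2.77j)]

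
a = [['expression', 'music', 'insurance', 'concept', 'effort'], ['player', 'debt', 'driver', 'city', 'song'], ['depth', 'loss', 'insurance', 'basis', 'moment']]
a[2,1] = 'loss'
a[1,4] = 'song'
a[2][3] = 'basis'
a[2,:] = ['depth', 'loss', 'insurance', 'basis', 'moment']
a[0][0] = 'expression'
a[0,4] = 'effort'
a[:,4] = ['effort', 'song', 'moment']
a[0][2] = 'insurance'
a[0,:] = ['expression', 'music', 'insurance', 'concept', 'effort']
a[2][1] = 'loss'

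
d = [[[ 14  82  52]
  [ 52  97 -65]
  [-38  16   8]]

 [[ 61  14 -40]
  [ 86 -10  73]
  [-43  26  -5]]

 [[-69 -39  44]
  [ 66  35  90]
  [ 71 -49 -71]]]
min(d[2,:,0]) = -69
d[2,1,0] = 66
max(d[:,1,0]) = 86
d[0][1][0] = 52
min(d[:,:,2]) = -71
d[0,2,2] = 8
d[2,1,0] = 66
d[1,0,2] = -40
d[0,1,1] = 97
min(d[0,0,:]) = 14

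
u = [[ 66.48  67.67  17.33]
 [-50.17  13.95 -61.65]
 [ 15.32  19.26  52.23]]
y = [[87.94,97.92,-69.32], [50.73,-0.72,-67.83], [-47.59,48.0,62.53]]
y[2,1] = 48.0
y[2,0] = -47.59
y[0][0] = 87.94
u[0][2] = 17.33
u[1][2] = -61.65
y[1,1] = -0.72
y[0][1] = 97.92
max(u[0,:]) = 67.67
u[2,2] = 52.23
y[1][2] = -67.83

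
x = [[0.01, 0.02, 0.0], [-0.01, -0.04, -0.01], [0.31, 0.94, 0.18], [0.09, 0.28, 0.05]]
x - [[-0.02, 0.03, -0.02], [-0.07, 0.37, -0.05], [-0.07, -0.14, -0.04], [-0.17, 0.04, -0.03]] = [[0.03, -0.01, 0.02], [0.06, -0.41, 0.04], [0.38, 1.08, 0.22], [0.26, 0.24, 0.08]]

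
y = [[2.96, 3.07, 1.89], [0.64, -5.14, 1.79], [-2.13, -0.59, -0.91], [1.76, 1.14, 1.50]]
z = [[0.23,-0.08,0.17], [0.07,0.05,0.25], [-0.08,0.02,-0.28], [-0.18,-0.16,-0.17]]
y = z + [[2.73, 3.15, 1.72], [0.57, -5.19, 1.54], [-2.05, -0.61, -0.63], [1.94, 1.30, 1.67]]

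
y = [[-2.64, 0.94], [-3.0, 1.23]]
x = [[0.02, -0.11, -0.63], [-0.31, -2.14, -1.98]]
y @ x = [[-0.34, -1.72, -0.2],[-0.44, -2.30, -0.55]]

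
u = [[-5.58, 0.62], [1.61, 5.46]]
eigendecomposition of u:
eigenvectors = [[-0.99, -0.06], [0.14, -1.00]]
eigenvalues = [-5.67, 5.55]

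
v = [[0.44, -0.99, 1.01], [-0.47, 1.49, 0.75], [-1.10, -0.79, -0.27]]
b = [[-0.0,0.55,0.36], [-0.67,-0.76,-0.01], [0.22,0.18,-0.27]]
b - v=[[-0.44, 1.54, -0.65], [-0.20, -2.25, -0.76], [1.32, 0.97, 0.0]]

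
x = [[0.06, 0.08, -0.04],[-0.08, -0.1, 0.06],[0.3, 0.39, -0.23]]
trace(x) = -0.27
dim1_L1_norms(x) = [0.18, 0.24, 0.92]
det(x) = -0.00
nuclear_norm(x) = 0.58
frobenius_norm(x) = 0.57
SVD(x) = [[-0.19,-0.98,-0.12],[0.25,-0.16,0.96],[-0.95,0.15,0.27]] @ diag([0.5714513444348325, 0.006183460479870763, 0.0022640141598954206]) @ [[-0.55,-0.72,0.42],[-0.05,-0.48,-0.88],[-0.83,0.50,-0.23]]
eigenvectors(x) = [[(-0.17+0j), (0.73+0j), (0.73-0j)], [0.25+0.00j, (-0.27+0.21j), -0.27-0.21j], [-0.95+0.00j, 0.49+0.34j, 0.49-0.34j]]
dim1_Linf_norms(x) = [0.08, 0.1, 0.39]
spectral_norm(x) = 0.57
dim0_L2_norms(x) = [0.32, 0.41, 0.24]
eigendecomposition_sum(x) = [[(0.05+0j), (0.07+0j), (-0.04+0j)], [-0.08-0.00j, (-0.1-0j), 0.06-0.00j], [(0.3+0j), (0.38+0j), (-0.23+0j)]] + [[0.00+0.00j, (0.01-0j), -0j],[(-0+0j), (-0+0j), 0j],[0j, (0.01+0j), -0j]] + [[0.00-0.00j, (0.01+0j), 0j], [-0.00-0.00j, (-0-0j), -0j], [-0j, 0.01-0.00j, 0j]]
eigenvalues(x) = [(-0.28+0j), 0j, -0j]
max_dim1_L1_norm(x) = 0.92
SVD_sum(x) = [[0.06, 0.08, -0.05], [-0.08, -0.1, 0.06], [0.30, 0.39, -0.23]] + [[0.0, 0.00, 0.01], [0.00, 0.0, 0.0], [-0.0, -0.00, -0.00]] + [[0.00,  -0.00,  0.0], [-0.0,  0.00,  -0.00], [-0.00,  0.0,  -0.0]]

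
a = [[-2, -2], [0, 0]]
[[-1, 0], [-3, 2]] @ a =[[2, 2], [6, 6]]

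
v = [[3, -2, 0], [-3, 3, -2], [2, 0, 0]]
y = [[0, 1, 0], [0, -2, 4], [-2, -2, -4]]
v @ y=[[0, 7, -8], [4, -5, 20], [0, 2, 0]]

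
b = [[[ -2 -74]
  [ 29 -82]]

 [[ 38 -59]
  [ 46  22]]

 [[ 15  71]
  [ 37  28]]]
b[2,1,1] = 28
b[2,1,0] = 37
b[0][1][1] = -82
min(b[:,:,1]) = -82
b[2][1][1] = 28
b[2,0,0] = 15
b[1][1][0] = 46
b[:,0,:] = [[-2, -74], [38, -59], [15, 71]]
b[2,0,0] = 15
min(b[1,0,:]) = -59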